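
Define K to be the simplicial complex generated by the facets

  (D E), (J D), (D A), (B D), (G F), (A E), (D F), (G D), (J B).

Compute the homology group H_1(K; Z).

Order the vertices as A < B < D < E < F < G < J. Listing each simplex with vertices in this order, K has dimension 1 with simplices:

  0-simplices (7): A, B, D, E, F, G, J
  1-simplices (9): AD, AE, BD, BJ, DE, DF, DG, DJ, FG

giving chain groups C_0 ≅ Z^7, C_1 ≅ Z^9.

Boundary ∂_1: C_1 → C_0 maps an edge to its endpoints' difference, ∂[p,q] = q − p.
As a 7×9 matrix over Z this has rank 6, with invariant factors (1,1,1,1,1,1).

Reading off H_k = ker ∂_k / im ∂_{k+1}:

  H_1: rank ker ∂_1 − rank ∂_2 = (9 − 6) − 0 = 3, and there is no ∂_2, so H_1 ≅ Z^3.

H_1 ≅ Z^3.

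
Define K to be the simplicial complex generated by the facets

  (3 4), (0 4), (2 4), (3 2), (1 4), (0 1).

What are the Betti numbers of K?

Fix the vertex order 0 < 1 < 2 < 3 < 4 and write every simplex with vertices in increasing order. Then dim K = 1 and the simplices of K are:

  0-simplices (5): [0], [1], [2], [3], [4]
  1-simplices (6): [0,1], [0,4], [1,4], [2,3], [2,4], [3,4]

giving chain groups C_0 ≅ Z^5, C_1 ≅ Z^6.

∂_1: C_1 → C_0 sends each edge [p,q] (with p < q) to q − p.
This gives a 5×6 integer matrix of rank 4; reducing to Smith normal form yields diagonal entries (1,1,1,1).

Reading off H_k = ker ∂_k / im ∂_{k+1}:

  H_0: rank C_0 − rank ∂_1 = 5 − 4 = 1, and the invariant factors of ∂_1 are all 1, so H_0 ≅ Z.
  H_1: rank ker ∂_1 − rank ∂_2 = (6 − 4) − 0 = 2, and there is no ∂_2, so H_1 ≅ Z^2.

As a check, the Euler characteristic is 5 − 6 = -1, which agrees with 1 − 2 = -1.
(K is a triangulation of a wedge of 2 circles.)

Hence the Betti numbers are b_0 = 1, b_1 = 2.

b_0 = 1, b_1 = 2.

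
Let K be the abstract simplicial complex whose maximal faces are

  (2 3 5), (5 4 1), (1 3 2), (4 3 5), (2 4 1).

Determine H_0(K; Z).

H_0 = Z.

Fix the vertex order 1 < 2 < 3 < 4 < 5 and write every simplex with vertices in increasing order. Then dim K = 2 and the simplices of K are:

  0-simplices (5): [1], [2], [3], [4], [5]
  1-simplices (10): [1,2], [1,3], [1,4], [1,5], [2,3], [2,4], [2,5], [3,4], [3,5], [4,5]
  2-simplices (5): [1,2,3], [1,2,4], [1,4,5], [2,3,5], [3,4,5]

Hence C_0 ≅ Z^5, C_1 ≅ Z^10, C_2 ≅ Z^5.

∂_1: C_1 → C_0 sends each edge [p,q] (with p < q) to q − p. For instance
  ∂[2,3] = [3] − [2].
This gives a 5×10 integer matrix of rank 4; reducing to Smith normal form yields diagonal entries (1,1,1,1).

Boundary ∂_2: C_2 → C_1 acts by ∂[p,q,r] = [q,r] − [p,r] + [p,q]. For instance
  ∂[3,4,5] = [4,5] − [3,5] + [3,4],
  ∂[1,2,3] = [2,3] − [1,3] + [1,2].
The resulting 10×5 matrix has rank 5, and its Smith normal form has invariant factors (1,1,1,1,1).

From H_k ≅ ker(∂_k) / im(∂_{k+1}) we obtain:

  H_0: rank C_0 − rank ∂_1 = 5 − 4 = 1, and the invariant factors of ∂_1 are all 1, so H_0 = Z.

(K is a triangulation of the Möbius band.)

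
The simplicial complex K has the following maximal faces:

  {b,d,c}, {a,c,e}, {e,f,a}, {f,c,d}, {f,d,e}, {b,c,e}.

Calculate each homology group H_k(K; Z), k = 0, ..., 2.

Order the vertices as a < b < c < d < e < f. Listing each simplex with vertices in this order, K has dimension 2 with simplices:

  0-simplices (6): a, b, c, d, e, f
  1-simplices (12): ac, ae, af, bc, bd, be, cd, ce, cf, de, df, ef
  2-simplices (6): ace, aef, bcd, bce, cdf, def

so the chain groups are C_0 ≅ Z^6, C_1 ≅ Z^12, C_2 ≅ Z^6.

Boundary ∂_1: C_1 → C_0 sends each edge [p,q] (with p < q) to q − p. For instance
  ∂ae = e − a.
The 6×12 boundary matrix has rank 5 and Smith normal form diag(1,1,1,1,1).

∂_2: C_2 → C_1 maps a triangle to the signed sum of its edges. For instance
  ∂aef = ef − af + ae,
  ∂cdf = df − cf + cd.
As a 12×6 matrix over Z this has rank 6, with invariant factors (1,1,1,1,1,1).

Computing H_k = (kernel of ∂_k) / (image of ∂_{k+1}):

  H_0: rank C_0 − rank ∂_1 = 6 − 5 = 1, and the invariant factors of ∂_1 are all 1, so H_0 = Z.
  H_1: rank ker ∂_1 − rank ∂_2 = (12 − 5) − 6 = 1, and the invariant factors of ∂_2 are all 1, so H_1 = Z.
  H_2: rank ker ∂_2 − rank ∂_3 = (6 − 6) − 0 = 0, and there is no ∂_3, so H_2 = 0.

H_0 ≅ Z,  H_1 ≅ Z,  H_2 = 0.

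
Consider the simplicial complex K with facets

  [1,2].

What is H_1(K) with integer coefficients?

H_1 ≅ 0.

Fix the vertex order 1 < 2 and write every simplex with vertices in increasing order. Then dim K = 1 and the simplices of K are:

  0-simplices (2): [1], [2]
  1-simplices (1): [1,2]

so the chain groups are C_0 ≅ Z^2, C_1 ≅ Z^1.

Boundary ∂_1: C_1 → C_0 sends each edge [p,q] (with p < q) to q − p. For instance
  ∂[1,2] = [2] − [1].
As a 2×1 matrix over Z this has rank 1, with invariant factors (1).

Computing H_k = (kernel of ∂_k) / (image of ∂_{k+1}):

  H_1: rank ker ∂_1 − rank ∂_2 = (1 − 1) − 0 = 0, and there is no ∂_2, so H_1 ≅ 0.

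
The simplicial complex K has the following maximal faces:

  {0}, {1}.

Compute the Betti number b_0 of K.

b_0 = 2.

Order the vertices as 0 < 1. Listing each simplex with vertices in this order, K has dimension 0 with simplices:

  0-simplices (2): [0], [1]

Hence C_0 ≅ Z^2.

Reading off H_k = ker ∂_k / im ∂_{k+1}:

  H_0: rank C_0 − rank ∂_1 = 2 − 0 = 2, and there is no ∂_1, so H_0 = Z^2.

Hence the Betti numbers are b_0 = 2.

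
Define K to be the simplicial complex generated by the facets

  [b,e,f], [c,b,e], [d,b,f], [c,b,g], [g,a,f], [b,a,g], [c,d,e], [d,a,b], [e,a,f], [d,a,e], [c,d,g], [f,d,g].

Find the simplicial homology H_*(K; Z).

H_0 ≅ Z,  H_1 ≅ Z/2,  H_2 = 0.

Order the vertices as a < b < c < d < e < f < g. Listing each simplex with vertices in this order, K has dimension 2 with simplices:

  0-simplices (7): a, b, c, d, e, f, g
  1-simplices (18): ab, ad, ae, af, ag, bc, bd, be, bf, bg, cd, ce, cg, de, df, dg, ef, fg
  2-simplices (12): abd, abg, ade, aef, afg, bce, bcg, bdf, bef, cde, cdg, dfg

giving chain groups C_0 ≅ Z^7, C_1 ≅ Z^18, C_2 ≅ Z^12.

∂_1: C_1 → C_0 is given by ∂[p,q] = [q] − [p]. For instance
  ∂bf = f − b.
This gives a 7×18 integer matrix of rank 6; reducing to Smith normal form yields diagonal entries (1,1,1,1,1,1).

∂_2: C_2 → C_1 acts by ∂[p,q,r] = [q,r] − [p,r] + [p,q]. For instance
  ∂afg = fg − ag + af,
  ∂bce = ce − be + bc.
As a 18×12 matrix over Z this has rank 12, with invariant factors (1,1,1,1,1,1,1,1,1,1,1,2).

From H_k ≅ ker(∂_k) / im(∂_{k+1}) we obtain:

  H_0: rank C_0 − rank ∂_1 = 7 − 6 = 1, and the invariant factors of ∂_1 are all 1, so H_0 = Z.
  H_1: rank ker ∂_1 − rank ∂_2 = (18 − 6) − 12 = 0, and ∂_2 has invariant factor 2 > 1, so H_1 = Z/2.
  H_2: rank ker ∂_2 − rank ∂_3 = (12 − 12) − 0 = 0, and there is no ∂_3, so H_2 = 0.

(K is a triangulation of the real projective plane RP^2.)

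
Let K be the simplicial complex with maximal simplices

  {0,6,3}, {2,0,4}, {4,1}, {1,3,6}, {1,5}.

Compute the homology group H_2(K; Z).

K has 7 vertices, 10 edges, 3 triangles.
rank ∂_2 = 3, rank ∂_3 = 0 ⇒ b_2 = 3 − 3 − 0 = 0. So H_2 ≅ 0.

H_2 = 0.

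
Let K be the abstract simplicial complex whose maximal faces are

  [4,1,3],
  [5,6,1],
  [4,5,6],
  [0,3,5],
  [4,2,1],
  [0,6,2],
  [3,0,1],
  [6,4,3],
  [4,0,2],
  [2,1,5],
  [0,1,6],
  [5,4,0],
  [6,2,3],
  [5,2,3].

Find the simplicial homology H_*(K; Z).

We work with the vertex ordering 0 < 1 < 2 < 3 < 4 < 5 < 6. The simplices of K, each written with vertices in increasing order, are:

  0-simplices (7): [0], [1], [2], [3], [4], [5], [6]
  1-simplices (21): [0,1], [0,2], [0,3], [0,4], [0,5], [0,6], [1,2], [1,3], [1,4], [1,5], [1,6], [2,3], [2,4], [2,5], [2,6], [3,4], [3,5], [3,6], [4,5], [4,6], [5,6]
  2-simplices (14): [0,1,3], [0,1,6], [0,2,4], [0,2,6], [0,3,5], [0,4,5], [1,2,4], [1,2,5], [1,3,4], [1,5,6], [2,3,5], [2,3,6], [3,4,6], [4,5,6]

so the chain groups are C_0 ≅ Z^7, C_1 ≅ Z^21, C_2 ≅ Z^14.

The boundary map ∂_1: C_1 → C_0 sends each edge [p,q] (with p < q) to q − p. For instance
  ∂[0,6] = [6] − [0].
The 7×21 boundary matrix has rank 6 and Smith normal form diag(1,1,1,1,1,1).

The boundary map ∂_2: C_2 → C_1 sends each 2-simplex [p,q,r] to [q,r] − [p,r] + [p,q]. For instance
  ∂[1,2,4] = [2,4] − [1,4] + [1,2],
  ∂[0,1,6] = [1,6] − [0,6] + [0,1].
As a 21×14 matrix over Z this has rank 13, with invariant factors (1,1,1,1,1,1,1,1,1,1,1,1,1).

Now H_k = ker ∂_k / im ∂_{k+1}, so:

  H_0: rank C_0 − rank ∂_1 = 7 − 6 = 1, and the invariant factors of ∂_1 are all 1, so H_0 = Z.
  H_1: rank ker ∂_1 − rank ∂_2 = (21 − 6) − 13 = 2, and the invariant factors of ∂_2 are all 1, so H_1 = Z^2.
  H_2: rank ker ∂_2 − rank ∂_3 = (14 − 13) − 0 = 1, and there is no ∂_3, so H_2 = Z.

As a check, the Euler characteristic is 7 − 21 + 14 = 0, which agrees with 1 − 2 + 1 = 0.

H_0 ≅ Z,  H_1 ≅ Z^2,  H_2 ≅ Z.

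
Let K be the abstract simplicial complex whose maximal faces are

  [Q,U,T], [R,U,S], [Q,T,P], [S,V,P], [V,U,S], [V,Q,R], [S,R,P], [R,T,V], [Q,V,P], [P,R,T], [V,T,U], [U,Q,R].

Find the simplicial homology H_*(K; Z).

Order the vertices as P < Q < R < S < T < U < V. Listing each simplex with vertices in this order, K has dimension 2 with simplices:

  0-simplices (7): P, Q, R, S, T, U, V
  1-simplices (18): PQ, PR, PS, PT, PV, QR, QT, QU, QV, RS, RT, RU, RV, SU, SV, TU, TV, UV
  2-simplices (12): PQT, PQV, PRS, PRT, PSV, QRU, QRV, QTU, RSU, RTV, SUV, TUV

so the chain groups are C_0 ≅ Z^7, C_1 ≅ Z^18, C_2 ≅ Z^12.

Boundary ∂_1: C_1 → C_0 sends each edge [p,q] (with p < q) to q − p. For instance
  ∂QR = R − Q.
As a 7×18 matrix over Z this has rank 6, with invariant factors (1,1,1,1,1,1).

The boundary map ∂_2: C_2 → C_1 sends each 2-simplex [p,q,r] to [q,r] − [p,r] + [p,q]. For instance
  ∂TUV = UV − TV + TU,
  ∂PQT = QT − PT + PQ.
The 18×12 boundary matrix has rank 12 and Smith normal form diag(1,1,1,1,1,1,1,1,1,1,1,2).

Reading off H_k = ker ∂_k / im ∂_{k+1}:

  H_0: rank C_0 − rank ∂_1 = 7 − 6 = 1, and the invariant factors of ∂_1 are all 1, so H_0 = Z.
  H_1: rank ker ∂_1 − rank ∂_2 = (18 − 6) − 12 = 0, and ∂_2 has invariant factor 2 > 1, so H_1 = Z/2Z.
  H_2: rank ker ∂_2 − rank ∂_3 = (12 − 12) − 0 = 0, and there is no ∂_3, so H_2 = 0.

As a check, the Euler characteristic is 7 − 18 + 12 = 1, which agrees with 1 − 0 + 0 = 1.
(K is a triangulation of the real projective plane RP^2.)

H_0 = Z,  H_1 = Z/2Z,  H_2 = 0.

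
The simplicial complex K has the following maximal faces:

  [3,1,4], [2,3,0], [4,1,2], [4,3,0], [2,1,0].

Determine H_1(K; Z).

K has 5 vertices, 10 edges, 5 triangles.
rank ∂_1 = 4, rank ∂_2 = 5 ⇒ b_1 = 10 − 4 − 5 = 1; all invariant factors of ∂_2 are 1 so no torsion. So H_1 = Z.

H_1 ≅ Z.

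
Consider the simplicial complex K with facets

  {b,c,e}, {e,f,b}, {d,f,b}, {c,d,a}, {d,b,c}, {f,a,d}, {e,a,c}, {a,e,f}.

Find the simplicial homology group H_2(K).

We work with the vertex ordering a < b < c < d < e < f. The simplices of K, each written with vertices in increasing order, are:

  0-simplices (6): a, b, c, d, e, f
  1-simplices (12): ac, ad, ae, af, bc, bd, be, bf, cd, ce, df, ef
  2-simplices (8): acd, ace, adf, aef, bcd, bce, bdf, bef

so the chain groups are C_0 ≅ Z^6, C_1 ≅ Z^12, C_2 ≅ Z^8.

∂_1: C_1 → C_0 maps an edge to its endpoints' difference, ∂[p,q] = q − p. For instance
  ∂af = f − a.
The resulting 6×12 matrix has rank 5, and its Smith normal form has invariant factors (1,1,1,1,1).

∂_2: C_2 → C_1 sends each 2-simplex [p,q,r] to [q,r] − [p,r] + [p,q]. For instance
  ∂bce = ce − be + bc,
  ∂aef = ef − af + ae.
As a 12×8 matrix over Z this has rank 7, with invariant factors (1,1,1,1,1,1,1).

Computing H_k = (kernel of ∂_k) / (image of ∂_{k+1}):

  H_2: rank ker ∂_2 − rank ∂_3 = (8 − 7) − 0 = 1, and there is no ∂_3, so H_2 = Z.

(K is a triangulation of the 2-sphere S^2.)

H_2 ≅ Z.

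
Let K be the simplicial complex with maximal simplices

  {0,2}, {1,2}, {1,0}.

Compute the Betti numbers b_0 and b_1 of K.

Fix the vertex order 0 < 1 < 2 and write every simplex with vertices in increasing order. Then dim K = 1 and the simplices of K are:

  0-simplices (3): [0], [1], [2]
  1-simplices (3): [0,1], [0,2], [1,2]

giving chain groups C_0 ≅ Z^3, C_1 ≅ Z^3.

Boundary ∂_1: C_1 → C_0 sends each edge [p,q] (with p < q) to q − p. For instance
  ∂[0,1] = [1] − [0].
The resulting 3×3 matrix has rank 2, and its Smith normal form has invariant factors (1,1).

Computing H_k = (kernel of ∂_k) / (image of ∂_{k+1}):

  H_0: rank C_0 − rank ∂_1 = 3 − 2 = 1, and the invariant factors of ∂_1 are all 1, so H_0 ≅ Z.
  H_1: rank ker ∂_1 − rank ∂_2 = (3 − 2) − 0 = 1, and there is no ∂_2, so H_1 ≅ Z.

As a check, the Euler characteristic is 3 − 3 = 0, which agrees with 1 − 1 = 0.
(K is a triangulation of the circle S^1.)

Hence the Betti numbers are b_0 = 1, b_1 = 1.

b_0 = 1, b_1 = 1.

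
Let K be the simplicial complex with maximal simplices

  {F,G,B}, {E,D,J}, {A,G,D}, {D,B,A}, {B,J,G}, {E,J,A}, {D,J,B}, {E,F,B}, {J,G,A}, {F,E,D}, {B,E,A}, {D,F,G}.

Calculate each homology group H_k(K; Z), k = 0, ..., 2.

H_0 = Z,  H_1 = Z/2,  H_2 = 0.

We work with the vertex ordering A < B < D < E < F < G < J. The simplices of K, each written with vertices in increasing order, are:

  0-simplices (7): A, B, D, E, F, G, J
  1-simplices (18): AB, AD, AE, AG, AJ, BD, BE, BF, BG, BJ, DE, DF, DG, DJ, EF, EJ, FG, GJ
  2-simplices (12): ABD, ABE, ADG, AEJ, AGJ, BDJ, BEF, BFG, BGJ, DEF, DEJ, DFG

so the chain groups are C_0 ≅ Z^7, C_1 ≅ Z^18, C_2 ≅ Z^12.

The boundary map ∂_1: C_1 → C_0 is given by ∂[p,q] = [q] − [p]. For instance
  ∂DG = G − D.
The resulting 7×18 matrix has rank 6, and its Smith normal form has invariant factors (1,1,1,1,1,1).

∂_2: C_2 → C_1 acts by ∂[p,q,r] = [q,r] − [p,r] + [p,q]. For instance
  ∂AEJ = EJ − AJ + AE,
  ∂DEF = EF − DF + DE.
The resulting 18×12 matrix has rank 12, and its Smith normal form has invariant factors (1,1,1,1,1,1,1,1,1,1,1,2).

Now H_k = ker ∂_k / im ∂_{k+1}, so:

  H_0: rank C_0 − rank ∂_1 = 7 − 6 = 1, and the invariant factors of ∂_1 are all 1, so H_0 = Z.
  H_1: rank ker ∂_1 − rank ∂_2 = (18 − 6) − 12 = 0, and ∂_2 has invariant factor 2 > 1, so H_1 = Z/2.
  H_2: rank ker ∂_2 − rank ∂_3 = (12 − 12) − 0 = 0, and there is no ∂_3, so H_2 = 0.

As a check, the Euler characteristic is 7 − 18 + 12 = 1, which agrees with 1 − 0 + 0 = 1.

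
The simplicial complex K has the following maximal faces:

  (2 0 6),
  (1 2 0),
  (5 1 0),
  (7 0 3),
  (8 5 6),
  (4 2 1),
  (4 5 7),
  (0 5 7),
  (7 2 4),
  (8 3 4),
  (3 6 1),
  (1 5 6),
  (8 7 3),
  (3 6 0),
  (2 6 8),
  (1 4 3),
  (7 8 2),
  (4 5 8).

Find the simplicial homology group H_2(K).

H_2 = 0.

Take the total order 0 < 1 < 2 < 3 < 4 < 5 < 6 < 7 < 8 on the vertex set. Then K (dimension 2) consists of the simplices:

  0-simplices (9): [0], [1], [2], [3], [4], [5], [6], [7], [8]
  1-simplices (27): (27 of them)
  2-simplices (18): [0,1,2], [0,1,5], [0,2,6], [0,3,6], [0,3,7], [0,5,7], [1,2,4], [1,3,4], [1,3,6], [1,5,6], [2,4,7], [2,6,8], [2,7,8], [3,4,8], [3,7,8], [4,5,7], [4,5,8], [5,6,8]

Hence C_0 ≅ Z^9, C_1 ≅ Z^27, C_2 ≅ Z^18.

The boundary map ∂_1: C_1 → C_0 is given by ∂[p,q] = [q] − [p].
This gives a 9×27 integer matrix of rank 8; reducing to Smith normal form yields diagonal entries (1,1,1,1,1,1,1,1).

∂_2: C_2 → C_1 acts by ∂[p,q,r] = [q,r] − [p,r] + [p,q]. For instance
  ∂[1,5,6] = [5,6] − [1,6] + [1,5],
  ∂[0,3,6] = [3,6] − [0,6] + [0,3].
This gives a 27×18 integer matrix of rank 18; reducing to Smith normal form yields diagonal entries (1,1,1,1,1,1,1,1,1,1,1,1,1,1,1,1,1,2).

Now H_k = ker ∂_k / im ∂_{k+1}, so:

  H_2: rank ker ∂_2 − rank ∂_3 = (18 − 18) − 0 = 0, and there is no ∂_3, so H_2 = 0.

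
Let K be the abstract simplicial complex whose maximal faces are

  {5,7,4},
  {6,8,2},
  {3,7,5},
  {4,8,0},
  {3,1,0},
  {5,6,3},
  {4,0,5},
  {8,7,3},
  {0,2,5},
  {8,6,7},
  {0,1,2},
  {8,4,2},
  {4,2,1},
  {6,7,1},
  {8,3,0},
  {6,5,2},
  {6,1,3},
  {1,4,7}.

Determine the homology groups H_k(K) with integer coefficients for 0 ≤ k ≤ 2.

Fix the vertex order 0 < 1 < 2 < 3 < 4 < 5 < 6 < 7 < 8 and write every simplex with vertices in increasing order. Then dim K = 2 and the simplices of K are:

  0-simplices (9): [0], [1], [2], [3], [4], [5], [6], [7], [8]
  1-simplices (27): (27 of them)
  2-simplices (18): [0,1,2], [0,1,3], [0,2,5], [0,3,8], [0,4,5], [0,4,8], [1,2,4], [1,3,6], [1,4,7], [1,6,7], [2,4,8], [2,5,6], [2,6,8], [3,5,6], [3,5,7], [3,7,8], [4,5,7], [6,7,8]

so the chain groups are C_0 ≅ Z^9, C_1 ≅ Z^27, C_2 ≅ Z^18.

Boundary ∂_1: C_1 → C_0 is given by ∂[p,q] = [q] − [p].
The resulting 9×27 matrix has rank 8, and its Smith normal form has invariant factors (1,1,1,1,1,1,1,1).

∂_2: C_2 → C_1 maps a triangle to the signed sum of its edges. For instance
  ∂[0,2,5] = [2,5] − [0,5] + [0,2],
  ∂[0,3,8] = [3,8] − [0,8] + [0,3].
This gives a 27×18 integer matrix of rank 18; reducing to Smith normal form yields diagonal entries (1,1,1,1,1,1,1,1,1,1,1,1,1,1,1,1,1,2).

From H_k ≅ ker(∂_k) / im(∂_{k+1}) we obtain:

  H_0: rank C_0 − rank ∂_1 = 9 − 8 = 1, and the invariant factors of ∂_1 are all 1, so H_0 ≅ Z.
  H_1: rank ker ∂_1 − rank ∂_2 = (27 − 8) − 18 = 1, and ∂_2 has invariant factor 2 > 1, so H_1 ≅ Z ⊕ Z/2.
  H_2: rank ker ∂_2 − rank ∂_3 = (18 − 18) − 0 = 0, and there is no ∂_3, so H_2 ≅ 0.

H_0 = Z,  H_1 = Z ⊕ Z/2,  H_2 = 0.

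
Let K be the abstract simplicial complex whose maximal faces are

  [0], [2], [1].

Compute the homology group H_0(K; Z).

H_0 = Z^3.

We work with the vertex ordering 0 < 1 < 2. The simplices of K, each written with vertices in increasing order, are:

  0-simplices (3): [0], [1], [2]

so the chain groups are C_0 ≅ Z^3.

Computing H_k = (kernel of ∂_k) / (image of ∂_{k+1}):

  H_0: rank C_0 − rank ∂_1 = 3 − 0 = 3, and there is no ∂_1, so H_0 ≅ Z^3.

(K is a triangulation of a set of 3 points.)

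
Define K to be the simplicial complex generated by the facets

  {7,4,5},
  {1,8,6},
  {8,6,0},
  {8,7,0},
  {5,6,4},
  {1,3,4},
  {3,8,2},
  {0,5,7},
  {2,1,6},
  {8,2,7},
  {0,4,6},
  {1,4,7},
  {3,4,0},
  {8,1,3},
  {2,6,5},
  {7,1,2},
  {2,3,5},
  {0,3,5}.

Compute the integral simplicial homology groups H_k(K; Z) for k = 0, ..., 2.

Order the vertices as 0 < 1 < 2 < 3 < 4 < 5 < 6 < 7 < 8. Listing each simplex with vertices in this order, K has dimension 2 with simplices:

  0-simplices (9): [0], [1], [2], [3], [4], [5], [6], [7], [8]
  1-simplices (27): (27 of them)
  2-simplices (18): [0,3,4], [0,3,5], [0,4,6], [0,5,7], [0,6,8], [0,7,8], [1,2,6], [1,2,7], [1,3,4], [1,3,8], [1,4,7], [1,6,8], [2,3,5], [2,3,8], [2,5,6], [2,7,8], [4,5,6], [4,5,7]

giving chain groups C_0 ≅ Z^9, C_1 ≅ Z^27, C_2 ≅ Z^18.

∂_1: C_1 → C_0 is given by ∂[p,q] = [q] − [p].
As a 9×27 matrix over Z this has rank 8, with invariant factors (1,1,1,1,1,1,1,1).

Boundary ∂_2: C_2 → C_1 maps a triangle to the signed sum of its edges. For instance
  ∂[0,3,4] = [3,4] − [0,4] + [0,3],
  ∂[2,3,5] = [3,5] − [2,5] + [2,3].
The resulting 27×18 matrix has rank 18, and its Smith normal form has invariant factors (1,1,1,1,1,1,1,1,1,1,1,1,1,1,1,1,1,2).

Now H_k = ker ∂_k / im ∂_{k+1}, so:

  H_0: rank C_0 − rank ∂_1 = 9 − 8 = 1, and the invariant factors of ∂_1 are all 1, so H_0 = Z.
  H_1: rank ker ∂_1 − rank ∂_2 = (27 − 8) − 18 = 1, and ∂_2 has invariant factor 2 > 1, so H_1 = Z ⊕ Z_2.
  H_2: rank ker ∂_2 − rank ∂_3 = (18 − 18) − 0 = 0, and there is no ∂_3, so H_2 = 0.

As a check, the Euler characteristic is 9 − 27 + 18 = 0, which agrees with 1 − 1 + 0 = 0.

H_0 ≅ Z,  H_1 ≅ Z ⊕ Z_2,  H_2 = 0.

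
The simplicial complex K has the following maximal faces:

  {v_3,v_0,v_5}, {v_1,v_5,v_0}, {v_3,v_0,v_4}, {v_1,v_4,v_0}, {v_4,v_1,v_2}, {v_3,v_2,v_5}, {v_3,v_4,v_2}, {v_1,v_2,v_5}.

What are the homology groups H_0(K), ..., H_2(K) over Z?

H_0 = Z,  H_1 = 0,  H_2 = Z.

Fix the vertex order v_0 < v_1 < v_2 < v_3 < v_4 < v_5 and write every simplex with vertices in increasing order. Then dim K = 2 and the simplices of K are:

  0-simplices (6): [v_0], [v_1], [v_2], [v_3], [v_4], [v_5]
  1-simplices (12): [v_0,v_1], [v_0,v_3], [v_0,v_4], [v_0,v_5], [v_1,v_2], [v_1,v_4], [v_1,v_5], [v_2,v_3], [v_2,v_4], [v_2,v_5], [v_3,v_4], [v_3,v_5]
  2-simplices (8): [v_0,v_1,v_4], [v_0,v_1,v_5], [v_0,v_3,v_4], [v_0,v_3,v_5], [v_1,v_2,v_4], [v_1,v_2,v_5], [v_2,v_3,v_4], [v_2,v_3,v_5]

giving chain groups C_0 ≅ Z^6, C_1 ≅ Z^12, C_2 ≅ Z^8.

∂_1: C_1 → C_0 sends each edge [p,q] (with p < q) to q − p. For instance
  ∂[v_1,v_5] = [v_5] − [v_1].
This gives a 6×12 integer matrix of rank 5; reducing to Smith normal form yields diagonal entries (1,1,1,1,1).

Boundary ∂_2: C_2 → C_1 maps a triangle to the signed sum of its edges. For instance
  ∂[v_2,v_3,v_5] = [v_3,v_5] − [v_2,v_5] + [v_2,v_3],
  ∂[v_1,v_2,v_4] = [v_2,v_4] − [v_1,v_4] + [v_1,v_2].
The resulting 12×8 matrix has rank 7, and its Smith normal form has invariant factors (1,1,1,1,1,1,1).

Computing H_k = (kernel of ∂_k) / (image of ∂_{k+1}):

  H_0: rank C_0 − rank ∂_1 = 6 − 5 = 1, and the invariant factors of ∂_1 are all 1, so H_0 ≅ Z.
  H_1: rank ker ∂_1 − rank ∂_2 = (12 − 5) − 7 = 0, and the invariant factors of ∂_2 are all 1, so H_1 ≅ 0.
  H_2: rank ker ∂_2 − rank ∂_3 = (8 − 7) − 0 = 1, and there is no ∂_3, so H_2 ≅ Z.

(K is a triangulation of the 2-sphere S^2.)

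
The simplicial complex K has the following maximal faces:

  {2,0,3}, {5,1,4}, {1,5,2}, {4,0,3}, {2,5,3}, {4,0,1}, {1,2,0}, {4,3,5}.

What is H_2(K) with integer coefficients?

Fix the vertex order 0 < 1 < 2 < 3 < 4 < 5 and write every simplex with vertices in increasing order. Then dim K = 2 and the simplices of K are:

  0-simplices (6): [0], [1], [2], [3], [4], [5]
  1-simplices (12): [0,1], [0,2], [0,3], [0,4], [1,2], [1,4], [1,5], [2,3], [2,5], [3,4], [3,5], [4,5]
  2-simplices (8): [0,1,2], [0,1,4], [0,2,3], [0,3,4], [1,2,5], [1,4,5], [2,3,5], [3,4,5]

giving chain groups C_0 ≅ Z^6, C_1 ≅ Z^12, C_2 ≅ Z^8.

Boundary ∂_1: C_1 → C_0 maps an edge to its endpoints' difference, ∂[p,q] = q − p. For instance
  ∂[1,2] = [2] − [1].
As a 6×12 matrix over Z this has rank 5, with invariant factors (1,1,1,1,1).

Boundary ∂_2: C_2 → C_1 sends each 2-simplex [p,q,r] to [q,r] − [p,r] + [p,q]. For instance
  ∂[3,4,5] = [4,5] − [3,5] + [3,4],
  ∂[0,2,3] = [2,3] − [0,3] + [0,2].
As a 12×8 matrix over Z this has rank 7, with invariant factors (1,1,1,1,1,1,1).

Reading off H_k = ker ∂_k / im ∂_{k+1}:

  H_2: rank ker ∂_2 − rank ∂_3 = (8 − 7) − 0 = 1, and there is no ∂_3, so H_2 = Z.

(K is a triangulation of the 2-sphere S^2.)

H_2 = Z.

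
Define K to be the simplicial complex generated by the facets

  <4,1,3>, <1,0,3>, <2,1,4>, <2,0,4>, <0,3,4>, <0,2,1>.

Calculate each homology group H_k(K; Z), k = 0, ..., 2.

H_0 ≅ Z,  H_1 = 0,  H_2 ≅ Z.

Order the vertices as 0 < 1 < 2 < 3 < 4. Listing each simplex with vertices in this order, K has dimension 2 with simplices:

  0-simplices (5): [0], [1], [2], [3], [4]
  1-simplices (9): [0,1], [0,2], [0,3], [0,4], [1,2], [1,3], [1,4], [2,4], [3,4]
  2-simplices (6): [0,1,2], [0,1,3], [0,2,4], [0,3,4], [1,2,4], [1,3,4]

so the chain groups are C_0 ≅ Z^5, C_1 ≅ Z^9, C_2 ≅ Z^6.

∂_1: C_1 → C_0 maps an edge to its endpoints' difference, ∂[p,q] = q − p. For instance
  ∂[1,4] = [4] − [1].
As a 5×9 matrix over Z this has rank 4, with invariant factors (1,1,1,1).

Boundary ∂_2: C_2 → C_1 maps a triangle to the signed sum of its edges. For instance
  ∂[1,3,4] = [3,4] − [1,4] + [1,3],
  ∂[0,2,4] = [2,4] − [0,4] + [0,2].
The resulting 9×6 matrix has rank 5, and its Smith normal form has invariant factors (1,1,1,1,1).

Computing H_k = (kernel of ∂_k) / (image of ∂_{k+1}):

  H_0: rank C_0 − rank ∂_1 = 5 − 4 = 1, and the invariant factors of ∂_1 are all 1, so H_0 = Z.
  H_1: rank ker ∂_1 − rank ∂_2 = (9 − 4) − 5 = 0, and the invariant factors of ∂_2 are all 1, so H_1 = 0.
  H_2: rank ker ∂_2 − rank ∂_3 = (6 − 5) − 0 = 1, and there is no ∂_3, so H_2 = Z.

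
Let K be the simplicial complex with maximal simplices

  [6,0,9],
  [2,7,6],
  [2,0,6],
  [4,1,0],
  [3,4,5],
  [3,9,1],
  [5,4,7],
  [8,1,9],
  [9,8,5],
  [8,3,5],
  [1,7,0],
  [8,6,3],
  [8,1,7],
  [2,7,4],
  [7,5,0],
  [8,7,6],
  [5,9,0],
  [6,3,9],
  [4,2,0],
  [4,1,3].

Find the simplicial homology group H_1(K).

Order the vertices as 0 < 1 < 2 < 3 < 4 < 5 < 6 < 7 < 8 < 9. Listing each simplex with vertices in this order, K has dimension 2 with simplices:

  0-simplices (10): [0], [1], [2], [3], [4], [5], [6], [7], [8], [9]
  1-simplices (30): (30 of them)
  2-simplices (20): (20 of them)

so the chain groups are C_0 ≅ Z^10, C_1 ≅ Z^30, C_2 ≅ Z^20.

The boundary map ∂_1: C_1 → C_0 is given by ∂[p,q] = [q] − [p]. For instance
  ∂[5,9] = [9] − [5].
As a 10×30 matrix over Z this has rank 9, with invariant factors (1,1,1,1,1,1,1,1,1).

∂_2: C_2 → C_1 acts by ∂[p,q,r] = [q,r] − [p,r] + [p,q]. For instance
  ∂[3,6,9] = [6,9] − [3,9] + [3,6],
  ∂[3,6,8] = [6,8] − [3,8] + [3,6].
The 30×20 boundary matrix has rank 20 and Smith normal form diag(1,1,1,1,1,1,1,1,1,1,1,1,1,1,1,1,1,1,1,2).

Now H_k = ker ∂_k / im ∂_{k+1}, so:

  H_1: rank ker ∂_1 − rank ∂_2 = (30 − 9) − 20 = 1, and ∂_2 has invariant factor 2 > 1, so H_1 = Z ⊕ Z/2Z.

H_1 ≅ Z ⊕ Z/2Z.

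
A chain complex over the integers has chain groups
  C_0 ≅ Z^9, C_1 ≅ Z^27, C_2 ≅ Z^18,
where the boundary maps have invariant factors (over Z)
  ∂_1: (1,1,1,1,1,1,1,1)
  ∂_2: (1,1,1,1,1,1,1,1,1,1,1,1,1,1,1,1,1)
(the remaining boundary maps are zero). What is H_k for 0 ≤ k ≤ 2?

H_0: b_0 = 9 − 0 − 8 = 1; torsion from ∂_1 factors > 1: none. So H_0 = Z.
H_1: b_1 = 27 − 8 − 17 = 2; torsion from ∂_2 factors > 1: none. So H_1 = Z^2.
H_2: b_2 = 18 − 17 − 0 = 1; torsion from ∂_3 factors > 1: none. So H_2 = Z.

H_0 = Z,  H_1 = Z^2,  H_2 = Z.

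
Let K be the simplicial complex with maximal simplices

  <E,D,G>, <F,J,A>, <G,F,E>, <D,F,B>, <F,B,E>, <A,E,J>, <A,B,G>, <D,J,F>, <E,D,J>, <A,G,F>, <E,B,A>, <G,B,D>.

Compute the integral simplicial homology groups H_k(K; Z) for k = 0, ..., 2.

Take the total order A < B < D < E < F < G < J on the vertex set. Then K (dimension 2) consists of the simplices:

  0-simplices (7): A, B, D, E, F, G, J
  1-simplices (18): AB, AE, AF, AG, AJ, BD, BE, BF, BG, DE, DF, DG, DJ, EF, EG, EJ, FG, FJ
  2-simplices (12): ABE, ABG, AEJ, AFG, AFJ, BDF, BDG, BEF, DEG, DEJ, DFJ, EFG

Hence C_0 ≅ Z^7, C_1 ≅ Z^18, C_2 ≅ Z^12.

∂_1: C_1 → C_0 sends each edge [p,q] (with p < q) to q − p.
This gives a 7×18 integer matrix of rank 6; reducing to Smith normal form yields diagonal entries (1,1,1,1,1,1).

Boundary ∂_2: C_2 → C_1 acts by ∂[p,q,r] = [q,r] − [p,r] + [p,q]. For instance
  ∂BDF = DF − BF + BD,
  ∂AEJ = EJ − AJ + AE.
As a 18×12 matrix over Z this has rank 12, with invariant factors (1,1,1,1,1,1,1,1,1,1,1,2).

From H_k ≅ ker(∂_k) / im(∂_{k+1}) we obtain:

  H_0: rank C_0 − rank ∂_1 = 7 − 6 = 1, and the invariant factors of ∂_1 are all 1, so H_0 = Z.
  H_1: rank ker ∂_1 − rank ∂_2 = (18 − 6) − 12 = 0, and ∂_2 has invariant factor 2 > 1, so H_1 = Z/2.
  H_2: rank ker ∂_2 − rank ∂_3 = (12 − 12) − 0 = 0, and there is no ∂_3, so H_2 = 0.

As a check, the Euler characteristic is 7 − 18 + 12 = 1, which agrees with 1 − 0 + 0 = 1.

H_0 ≅ Z,  H_1 ≅ Z/2,  H_2 = 0.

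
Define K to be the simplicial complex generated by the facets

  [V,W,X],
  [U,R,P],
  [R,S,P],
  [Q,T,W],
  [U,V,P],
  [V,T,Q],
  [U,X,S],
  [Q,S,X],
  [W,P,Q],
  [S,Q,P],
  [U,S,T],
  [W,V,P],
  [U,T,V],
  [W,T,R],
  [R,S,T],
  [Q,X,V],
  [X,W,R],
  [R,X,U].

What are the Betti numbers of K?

b_0 = 1, b_1 = 1, b_2 = 0.

Take the total order P < Q < R < S < T < U < V < W < X on the vertex set. Then K (dimension 2) consists of the simplices:

  0-simplices (9): P, Q, R, S, T, U, V, W, X
  1-simplices (27): PQ, PR, PS, PU, PV, PW, QS, QT, QV, QW, QX, RS, RT, RU, RW, RX, ST, SU, SX, TU, TV, TW, UV, UX, VW, VX, WX
  2-simplices (18): PQS, PQW, PRS, PRU, PUV, PVW, QSX, QTV, QTW, QVX, RST, RTW, RUX, RWX, STU, SUX, TUV, VWX

Hence C_0 ≅ Z^9, C_1 ≅ Z^27, C_2 ≅ Z^18.

The boundary map ∂_1: C_1 → C_0 maps an edge to its endpoints' difference, ∂[p,q] = q − p.
This gives a 9×27 integer matrix of rank 8; reducing to Smith normal form yields diagonal entries (1,1,1,1,1,1,1,1).

∂_2: C_2 → C_1 acts by ∂[p,q,r] = [q,r] − [p,r] + [p,q]. For instance
  ∂QSX = SX − QX + QS,
  ∂QVX = VX − QX + QV.
The resulting 27×18 matrix has rank 18, and its Smith normal form has invariant factors (1,1,1,1,1,1,1,1,1,1,1,1,1,1,1,1,1,2).

Now H_k = ker ∂_k / im ∂_{k+1}, so:

  H_0: rank C_0 − rank ∂_1 = 9 − 8 = 1, and the invariant factors of ∂_1 are all 1, so H_0 ≅ Z.
  H_1: rank ker ∂_1 − rank ∂_2 = (27 − 8) − 18 = 1, and ∂_2 has invariant factor 2 > 1, so H_1 ≅ Z ⊕ Z_2.
  H_2: rank ker ∂_2 − rank ∂_3 = (18 − 18) − 0 = 0, and there is no ∂_3, so H_2 ≅ 0.

Hence the Betti numbers are b_0 = 1, b_1 = 1, b_2 = 0.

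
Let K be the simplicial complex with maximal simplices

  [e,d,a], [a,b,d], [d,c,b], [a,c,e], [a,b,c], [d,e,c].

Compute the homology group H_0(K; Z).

We work with the vertex ordering a < b < c < d < e. The simplices of K, each written with vertices in increasing order, are:

  0-simplices (5): a, b, c, d, e
  1-simplices (9): ab, ac, ad, ae, bc, bd, cd, ce, de
  2-simplices (6): abc, abd, ace, ade, bcd, cde

giving chain groups C_0 ≅ Z^5, C_1 ≅ Z^9, C_2 ≅ Z^6.

The boundary map ∂_1: C_1 → C_0 is given by ∂[p,q] = [q] − [p].
As a 5×9 matrix over Z this has rank 4, with invariant factors (1,1,1,1).

The boundary map ∂_2: C_2 → C_1 maps a triangle to the signed sum of its edges. For instance
  ∂bcd = cd − bd + bc,
  ∂abc = bc − ac + ab.
The 9×6 boundary matrix has rank 5 and Smith normal form diag(1,1,1,1,1).

From H_k ≅ ker(∂_k) / im(∂_{k+1}) we obtain:

  H_0: rank C_0 − rank ∂_1 = 5 − 4 = 1, and the invariant factors of ∂_1 are all 1, so H_0 = Z.

(K is a triangulation of the 2-sphere S^2.)

H_0 = Z.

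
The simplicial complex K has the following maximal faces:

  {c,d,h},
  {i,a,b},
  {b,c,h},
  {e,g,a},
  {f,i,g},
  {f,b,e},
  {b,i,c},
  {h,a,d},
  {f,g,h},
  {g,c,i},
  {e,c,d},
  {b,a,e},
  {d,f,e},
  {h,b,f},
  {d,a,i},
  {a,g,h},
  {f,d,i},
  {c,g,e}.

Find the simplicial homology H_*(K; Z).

Fix the vertex order a < b < c < d < e < f < g < h < i and write every simplex with vertices in increasing order. Then dim K = 2 and the simplices of K are:

  0-simplices (9): a, b, c, d, e, f, g, h, i
  1-simplices (27): ab, ad, ae, ag, ah, ai, bc, be, bf, bh, bi, cd, ce, cg, ch, ci, de, df, dh, di, ef, eg, fg, fh, fi, gh, gi
  2-simplices (18): abe, abi, adh, adi, aeg, agh, bch, bci, bef, bfh, cde, cdh, ceg, cgi, def, dfi, fgh, fgi

Hence C_0 ≅ Z^9, C_1 ≅ Z^27, C_2 ≅ Z^18.

∂_1: C_1 → C_0 sends each edge [p,q] (with p < q) to q − p. For instance
  ∂ad = d − a.
The resulting 9×27 matrix has rank 8, and its Smith normal form has invariant factors (1,1,1,1,1,1,1,1).

Boundary ∂_2: C_2 → C_1 acts by ∂[p,q,r] = [q,r] − [p,r] + [p,q]. For instance
  ∂cde = de − ce + cd,
  ∂ceg = eg − cg + ce.
The 27×18 boundary matrix has rank 17 and Smith normal form diag(1,1,1,1,1,1,1,1,1,1,1,1,1,1,1,1,1).

Reading off H_k = ker ∂_k / im ∂_{k+1}:

  H_0: rank C_0 − rank ∂_1 = 9 − 8 = 1, and the invariant factors of ∂_1 are all 1, so H_0 = Z.
  H_1: rank ker ∂_1 − rank ∂_2 = (27 − 8) − 17 = 2, and the invariant factors of ∂_2 are all 1, so H_1 = Z^2.
  H_2: rank ker ∂_2 − rank ∂_3 = (18 − 17) − 0 = 1, and there is no ∂_3, so H_2 = Z.

H_0 = Z,  H_1 = Z^2,  H_2 = Z.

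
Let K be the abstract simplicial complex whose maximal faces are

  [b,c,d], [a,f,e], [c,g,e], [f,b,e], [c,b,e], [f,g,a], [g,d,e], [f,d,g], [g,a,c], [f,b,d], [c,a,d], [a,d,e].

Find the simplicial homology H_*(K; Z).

H_0 ≅ Z,  H_1 ≅ Z/2,  H_2 = 0.

Fix the vertex order a < b < c < d < e < f < g and write every simplex with vertices in increasing order. Then dim K = 2 and the simplices of K are:

  0-simplices (7): a, b, c, d, e, f, g
  1-simplices (18): ac, ad, ae, af, ag, bc, bd, be, bf, cd, ce, cg, de, df, dg, ef, eg, fg
  2-simplices (12): acd, acg, ade, aef, afg, bcd, bce, bdf, bef, ceg, deg, dfg

giving chain groups C_0 ≅ Z^7, C_1 ≅ Z^18, C_2 ≅ Z^12.

Boundary ∂_1: C_1 → C_0 is given by ∂[p,q] = [q] − [p].
As a 7×18 matrix over Z this has rank 6, with invariant factors (1,1,1,1,1,1).

The boundary map ∂_2: C_2 → C_1 acts by ∂[p,q,r] = [q,r] − [p,r] + [p,q]. For instance
  ∂bef = ef − bf + be,
  ∂bdf = df − bf + bd.
As a 18×12 matrix over Z this has rank 12, with invariant factors (1,1,1,1,1,1,1,1,1,1,1,2).

Computing H_k = (kernel of ∂_k) / (image of ∂_{k+1}):

  H_0: rank C_0 − rank ∂_1 = 7 − 6 = 1, and the invariant factors of ∂_1 are all 1, so H_0 = Z.
  H_1: rank ker ∂_1 − rank ∂_2 = (18 − 6) − 12 = 0, and ∂_2 has invariant factor 2 > 1, so H_1 = Z/2.
  H_2: rank ker ∂_2 − rank ∂_3 = (12 − 12) − 0 = 0, and there is no ∂_3, so H_2 = 0.

As a check, the Euler characteristic is 7 − 18 + 12 = 1, which agrees with 1 − 0 + 0 = 1.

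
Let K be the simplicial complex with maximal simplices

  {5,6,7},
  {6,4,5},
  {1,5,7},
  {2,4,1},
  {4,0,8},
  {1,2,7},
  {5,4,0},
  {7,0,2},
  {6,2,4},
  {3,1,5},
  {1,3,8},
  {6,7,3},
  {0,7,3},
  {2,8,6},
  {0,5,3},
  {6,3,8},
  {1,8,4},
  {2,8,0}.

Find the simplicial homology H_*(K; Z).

Take the total order 0 < 1 < 2 < 3 < 4 < 5 < 6 < 7 < 8 on the vertex set. Then K (dimension 2) consists of the simplices:

  0-simplices (9): [0], [1], [2], [3], [4], [5], [6], [7], [8]
  1-simplices (27): (27 of them)
  2-simplices (18): [0,2,7], [0,2,8], [0,3,5], [0,3,7], [0,4,5], [0,4,8], [1,2,4], [1,2,7], [1,3,5], [1,3,8], [1,4,8], [1,5,7], [2,4,6], [2,6,8], [3,6,7], [3,6,8], [4,5,6], [5,6,7]

so the chain groups are C_0 ≅ Z^9, C_1 ≅ Z^27, C_2 ≅ Z^18.

∂_1: C_1 → C_0 maps an edge to its endpoints' difference, ∂[p,q] = q − p. For instance
  ∂[2,6] = [6] − [2].
The resulting 9×27 matrix has rank 8, and its Smith normal form has invariant factors (1,1,1,1,1,1,1,1).

The boundary map ∂_2: C_2 → C_1 sends each 2-simplex [p,q,r] to [q,r] − [p,r] + [p,q]. For instance
  ∂[2,6,8] = [6,8] − [2,8] + [2,6],
  ∂[4,5,6] = [5,6] − [4,6] + [4,5].
The resulting 27×18 matrix has rank 18, and its Smith normal form has invariant factors (1,1,1,1,1,1,1,1,1,1,1,1,1,1,1,1,1,2).

Now H_k = ker ∂_k / im ∂_{k+1}, so:

  H_0: rank C_0 − rank ∂_1 = 9 − 8 = 1, and the invariant factors of ∂_1 are all 1, so H_0 ≅ Z.
  H_1: rank ker ∂_1 − rank ∂_2 = (27 − 8) − 18 = 1, and ∂_2 has invariant factor 2 > 1, so H_1 ≅ Z ⊕ Z/2Z.
  H_2: rank ker ∂_2 − rank ∂_3 = (18 − 18) − 0 = 0, and there is no ∂_3, so H_2 ≅ 0.

H_0 = Z,  H_1 = Z ⊕ Z/2Z,  H_2 = 0.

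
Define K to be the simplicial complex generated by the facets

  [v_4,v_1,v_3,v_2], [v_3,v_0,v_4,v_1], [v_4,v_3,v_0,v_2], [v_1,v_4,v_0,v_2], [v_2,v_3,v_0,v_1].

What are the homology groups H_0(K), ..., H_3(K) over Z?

Order the vertices as v_0 < v_1 < v_2 < v_3 < v_4. Listing each simplex with vertices in this order, K has dimension 3 with simplices:

  0-simplices (5): [v_0], [v_1], [v_2], [v_3], [v_4]
  1-simplices (10): [v_0,v_1], [v_0,v_2], [v_0,v_3], [v_0,v_4], [v_1,v_2], [v_1,v_3], [v_1,v_4], [v_2,v_3], [v_2,v_4], [v_3,v_4]
  2-simplices (10): [v_0,v_1,v_2], [v_0,v_1,v_3], [v_0,v_1,v_4], [v_0,v_2,v_3], [v_0,v_2,v_4], [v_0,v_3,v_4], [v_1,v_2,v_3], [v_1,v_2,v_4], [v_1,v_3,v_4], [v_2,v_3,v_4]
  3-simplices (5): [v_0,v_1,v_2,v_3], [v_0,v_1,v_2,v_4], [v_0,v_1,v_3,v_4], [v_0,v_2,v_3,v_4], [v_1,v_2,v_3,v_4]

giving chain groups C_0 ≅ Z^5, C_1 ≅ Z^10, C_2 ≅ Z^10, C_3 ≅ Z^5.

The boundary map ∂_1: C_1 → C_0 maps an edge to its endpoints' difference, ∂[p,q] = q − p.
This gives a 5×10 integer matrix of rank 4; reducing to Smith normal form yields diagonal entries (1,1,1,1).

The boundary map ∂_2: C_2 → C_1 acts by ∂[p,q,r] = [q,r] − [p,r] + [p,q]. For instance
  ∂[v_2,v_3,v_4] = [v_3,v_4] − [v_2,v_4] + [v_2,v_3],
  ∂[v_0,v_1,v_4] = [v_1,v_4] − [v_0,v_4] + [v_0,v_1].
As a 10×10 matrix over Z this has rank 6, with invariant factors (1,1,1,1,1,1).

The boundary map ∂_3: C_3 → C_2 sends each 3-simplex σ to the alternating sum Σ_i (−1)^i (σ with its i-th vertex removed). For instance
  ∂[v_0,v_2,v_3,v_4] = [v_2,v_3,v_4] − [v_0,v_3,v_4] + [v_0,v_2,v_4] − [v_0,v_2,v_3],
  ∂[v_0,v_1,v_2,v_4] = [v_1,v_2,v_4] − [v_0,v_2,v_4] + [v_0,v_1,v_4] − [v_0,v_1,v_2].
The 10×5 boundary matrix has rank 4 and Smith normal form diag(1,1,1,1).

Now H_k = ker ∂_k / im ∂_{k+1}, so:

  H_0: rank C_0 − rank ∂_1 = 5 − 4 = 1, and the invariant factors of ∂_1 are all 1, so H_0 = Z.
  H_1: rank ker ∂_1 − rank ∂_2 = (10 − 4) − 6 = 0, and the invariant factors of ∂_2 are all 1, so H_1 = 0.
  H_2: rank ker ∂_2 − rank ∂_3 = (10 − 6) − 4 = 0, and the invariant factors of ∂_3 are all 1, so H_2 = 0.
  H_3: rank ker ∂_3 − rank ∂_4 = (5 − 4) − 0 = 1, and there is no ∂_4, so H_3 = Z.

As a check, the Euler characteristic is 5 − 10 + 10 − 5 = 0, which agrees with 1 − 0 + 0 − 1 = 0.

H_0 ≅ Z,  H_1 = 0,  H_2 = 0,  H_3 ≅ Z.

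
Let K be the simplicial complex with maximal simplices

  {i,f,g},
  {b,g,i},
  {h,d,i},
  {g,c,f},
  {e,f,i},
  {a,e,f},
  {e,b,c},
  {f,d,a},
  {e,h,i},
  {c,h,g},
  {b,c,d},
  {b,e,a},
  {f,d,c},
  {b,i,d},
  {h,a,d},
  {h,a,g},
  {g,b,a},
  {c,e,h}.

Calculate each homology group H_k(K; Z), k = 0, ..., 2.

We work with the vertex ordering a < b < c < d < e < f < g < h < i. The simplices of K, each written with vertices in increasing order, are:

  0-simplices (9): a, b, c, d, e, f, g, h, i
  1-simplices (27): ab, ad, ae, af, ag, ah, bc, bd, be, bg, bi, cd, ce, cf, cg, ch, df, dh, di, ef, eh, ei, fg, fi, gh, gi, hi
  2-simplices (18): abe, abg, adf, adh, aef, agh, bcd, bce, bdi, bgi, cdf, ceh, cfg, cgh, dhi, efi, ehi, fgi

Hence C_0 ≅ Z^9, C_1 ≅ Z^27, C_2 ≅ Z^18.

Boundary ∂_1: C_1 → C_0 sends each edge [p,q] (with p < q) to q − p.
This gives a 9×27 integer matrix of rank 8; reducing to Smith normal form yields diagonal entries (1,1,1,1,1,1,1,1).

The boundary map ∂_2: C_2 → C_1 sends each 2-simplex [p,q,r] to [q,r] − [p,r] + [p,q]. For instance
  ∂adh = dh − ah + ad,
  ∂efi = fi − ei + ef.
As a 27×18 matrix over Z this has rank 17, with invariant factors (1,1,1,1,1,1,1,1,1,1,1,1,1,1,1,1,1).

Now H_k = ker ∂_k / im ∂_{k+1}, so:

  H_0: rank C_0 − rank ∂_1 = 9 − 8 = 1, and the invariant factors of ∂_1 are all 1, so H_0 = Z.
  H_1: rank ker ∂_1 − rank ∂_2 = (27 − 8) − 17 = 2, and the invariant factors of ∂_2 are all 1, so H_1 = Z^2.
  H_2: rank ker ∂_2 − rank ∂_3 = (18 − 17) − 0 = 1, and there is no ∂_3, so H_2 = Z.

H_0 ≅ Z,  H_1 ≅ Z^2,  H_2 ≅ Z.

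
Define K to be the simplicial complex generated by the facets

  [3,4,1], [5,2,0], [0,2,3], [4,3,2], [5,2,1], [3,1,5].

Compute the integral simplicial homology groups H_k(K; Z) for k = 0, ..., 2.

Fix the vertex order 0 < 1 < 2 < 3 < 4 < 5 and write every simplex with vertices in increasing order. Then dim K = 2 and the simplices of K are:

  0-simplices (6): [0], [1], [2], [3], [4], [5]
  1-simplices (12): [0,2], [0,3], [0,5], [1,2], [1,3], [1,4], [1,5], [2,3], [2,4], [2,5], [3,4], [3,5]
  2-simplices (6): [0,2,3], [0,2,5], [1,2,5], [1,3,4], [1,3,5], [2,3,4]

so the chain groups are C_0 ≅ Z^6, C_1 ≅ Z^12, C_2 ≅ Z^6.

Boundary ∂_1: C_1 → C_0 sends each edge [p,q] (with p < q) to q − p.
As a 6×12 matrix over Z this has rank 5, with invariant factors (1,1,1,1,1).

Boundary ∂_2: C_2 → C_1 sends each 2-simplex [p,q,r] to [q,r] − [p,r] + [p,q]. For instance
  ∂[0,2,5] = [2,5] − [0,5] + [0,2],
  ∂[2,3,4] = [3,4] − [2,4] + [2,3].
The resulting 12×6 matrix has rank 6, and its Smith normal form has invariant factors (1,1,1,1,1,1).

Reading off H_k = ker ∂_k / im ∂_{k+1}:

  H_0: rank C_0 − rank ∂_1 = 6 − 5 = 1, and the invariant factors of ∂_1 are all 1, so H_0 ≅ Z.
  H_1: rank ker ∂_1 − rank ∂_2 = (12 − 5) − 6 = 1, and the invariant factors of ∂_2 are all 1, so H_1 ≅ Z.
  H_2: rank ker ∂_2 − rank ∂_3 = (6 − 6) − 0 = 0, and there is no ∂_3, so H_2 ≅ 0.

As a check, the Euler characteristic is 6 − 12 + 6 = 0, which agrees with 1 − 1 + 0 = 0.
(K is a triangulation of the cylinder S^1 x I.)

H_0 ≅ Z,  H_1 ≅ Z,  H_2 = 0.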